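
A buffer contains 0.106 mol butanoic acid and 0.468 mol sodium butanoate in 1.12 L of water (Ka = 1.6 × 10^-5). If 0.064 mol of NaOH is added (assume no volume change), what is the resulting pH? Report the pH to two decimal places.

After neutralization: n(CH3(CH2)2COOH) = 0.042 mol, n(CH3(CH2)2COO-) = 0.532 mol.
pKa = −log(1.6 × 10^-5) = 4.796
Henderson–Hasselbalch with mole ratio 0.532/0.042: pH = 4.796 + (+1.103)

pH = 5.90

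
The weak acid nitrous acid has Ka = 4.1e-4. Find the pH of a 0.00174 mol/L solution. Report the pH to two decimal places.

HNO2 ⇌ NO2- + H+
From the ICE table, Ka = x²/(0.00174 − x) = 4.1 × 10^-4.
The 5% rule fails; solving x² + Ka·x − Ka·C₀ = 0 exactly:
x = [−0.00041 + √(0.00041² + 2.85e-06)]/2 = 6.64 × 10^-4 M
pH = −log(6.64 × 10^-4) = 3.18

pH = 3.18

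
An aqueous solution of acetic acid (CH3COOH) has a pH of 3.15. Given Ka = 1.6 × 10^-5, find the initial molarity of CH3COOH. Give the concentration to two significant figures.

[H+] = 10^(-3.15) = 7.08 × 10^-4 M = x
Ka = x²/(C₀ − x) ⇒ C₀ = x + x²/Ka
C₀ = 7.08 × 10^-4 + (7.08 × 10^-4)²/(1.6 × 10^-5) = 3.20 × 10^-2 M

C₀ = 3.2 × 10^-2 M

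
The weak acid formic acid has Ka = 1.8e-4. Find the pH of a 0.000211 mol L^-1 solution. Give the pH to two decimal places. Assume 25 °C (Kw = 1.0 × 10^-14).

pH = 3.90

HCOOH ⇌ HCOO- + H+
Ka = [H+]²/(0.000211 − [H+]) = 1.8 × 10^-4
[H+] is not negligible relative to C₀; solve [H+]² + 0.00018·[H+] − 3.8e-08 = 0.
[H+] = (−Ka + √(Ka² + 4·Ka·C₀))/2 = 1.25 × 10^-4 M
pH = −log(1.25 × 10^-4) = 3.90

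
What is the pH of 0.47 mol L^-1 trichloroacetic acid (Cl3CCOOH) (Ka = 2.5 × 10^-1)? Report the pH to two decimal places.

pH = 0.62

Cl3CCOOH ⇌ Cl3CCOO- + H+
Ka = x²/(0.47 − x) = 2.5 × 10^-1
The 5% rule fails; solving x² + Ka·x − Ka·C₀ = 0 exactly:
x = (−Ka + √(Ka² + 4·Ka·C₀))/2 = 2.40 × 10^-1 M
pH = −log[H+] = −log(2.40 × 10^-1) = 0.62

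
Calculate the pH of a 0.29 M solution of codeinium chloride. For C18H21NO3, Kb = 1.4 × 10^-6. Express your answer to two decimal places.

pH = 4.34

C18H22NO3+ is the conjugate acid of the weak base C18H21NO3.
Ka = Kw/Kb = 1.0×10^-14 / 1.4 × 10^-6 = 7.14 × 10^-9
From the ICE table, Ka = x²/(0.29 − x) = 7.14 × 10^-9.
Since Ka ≪ C₀, x ≈ √(Ka·C₀) = 4.55 × 10^-5 M.
(x/C₀ = 0.016% < 5%, so the approximation holds.)
pH = −log(4.55 × 10^-5) = 4.34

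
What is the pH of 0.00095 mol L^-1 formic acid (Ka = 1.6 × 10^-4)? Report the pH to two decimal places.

pH = 3.50

HCOOH ⇌ HCOO- + H+
From the ICE table, Ka = [H+]²/(0.00095 − [H+]) = 1.6 × 10^-4.
Here C₀/Ka ≈ 5.94, so the small-[H+] approximation fails. Use the quadratic:
[H+] = (−Ka + √(Ka² + 4·Ka·C₀))/2 = 3.18 × 10^-4 M
pH = −log(3.18 × 10^-4) = 3.50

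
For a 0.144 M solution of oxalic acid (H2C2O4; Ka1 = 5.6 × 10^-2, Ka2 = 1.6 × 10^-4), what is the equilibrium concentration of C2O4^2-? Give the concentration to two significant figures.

1.6 × 10^-4 M

First ionization gives [H+] ≈ [HC2O4-] = 6.61 × 10^-2 M.
Second step: Ka2 = [H+][C2O4^2-]/[HC2O4-] ≈ [C2O4^2-] (since [H+] ≈ [HC2O4-]).
So [C2O4^2-] ≈ Ka2.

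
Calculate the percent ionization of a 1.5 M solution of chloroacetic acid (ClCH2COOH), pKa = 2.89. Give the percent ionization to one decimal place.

ClCH2COOH ⇌ ClCH2COO- + H+; let x = [H+] at equilibrium.
Ka = 10^(−2.89) = 1.29 × 10^-3
x ≈ √(Ka·C₀) = √(1.29 × 10^-3 × 1.5) = 4.40 × 10^-2 M
% ionization = x/C₀ × 100% = 4.40 × 10^-2/1.5 × 100% = 2.9%

2.9%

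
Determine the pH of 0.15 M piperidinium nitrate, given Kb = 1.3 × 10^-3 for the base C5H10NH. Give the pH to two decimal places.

pH = 5.97

C5H10NH2+ is the conjugate acid of the weak base C5H10NH.
Ka = Kw/Kb = 1.0×10^-14 / 1.3 × 10^-3 = 7.69 × 10^-12
From the ICE table, Ka = [H+]²/(0.15 − [H+]) = 7.69 × 10^-12.
Assume [H+] ≪ 0.15: [H+] ≈ √(7.69 × 10^-12 × 0.15) = 1.07 × 10^-6 M
Check: 0.00072% ionized — well under 5%, approximation valid.
pH = −log[H+] = −log(1.07 × 10^-6) = 5.97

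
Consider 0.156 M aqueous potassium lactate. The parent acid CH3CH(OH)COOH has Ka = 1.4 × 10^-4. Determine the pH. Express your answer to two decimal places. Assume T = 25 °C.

pH = 8.52

CH3CH(OH)COO- is the conjugate base of the weak acid CH3CH(OH)COOH.
Kb = Kw/Ka = 1.0×10^-14 / 1.4 × 10^-4 = 7.14 × 10^-11
From the ICE table, Kb = x²/(0.156 − x) = 7.14 × 10^-11.
Assume x ≪ 0.156: x ≈ √(7.14 × 10^-11 × 0.156) = 3.34 × 10^-6 M
(x/C₀ = 0.0021% < 5%, so the approximation holds.)
pOH = −log(3.34 × 10^-6) = 5.48; pH = 14.00 − 5.48 = 8.52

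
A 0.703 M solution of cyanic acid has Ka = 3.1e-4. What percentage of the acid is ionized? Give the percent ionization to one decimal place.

HOCN ⇌ OCN- + H+; let x = [H+] at equilibrium.
x ≈ √(Ka·C₀) = √(3.1 × 10^-4 × 0.703) = 1.48 × 10^-2 M
% ionization = x/C₀ × 100% = 1.48 × 10^-2/0.703 × 100% = 2.1%

2.1%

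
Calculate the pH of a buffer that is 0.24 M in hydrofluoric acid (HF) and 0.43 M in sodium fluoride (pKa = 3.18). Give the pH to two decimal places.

pH = 3.43

Henderson–Hasselbalch: pH = pKa + log([F-]/[HF]) = 3.18 + log(0.43/0.24)
pH = 3.18 + (+0.253) = 3.43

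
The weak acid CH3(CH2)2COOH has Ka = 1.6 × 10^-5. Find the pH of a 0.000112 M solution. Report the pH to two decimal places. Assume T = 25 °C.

pH = 4.45

CH3(CH2)2COOH ⇌ CH3(CH2)2COO- + H+
Ka = x²/(0.000112 − x) = 1.6 × 10^-5
The 5% rule fails; solving x² + Ka·x − Ka·C₀ = 0 exactly:
x = (−Ka + √(Ka² + 4·Ka·C₀))/2 = 3.51 × 10^-5 M
pH = −log[H+] = −log(3.51 × 10^-5) = 4.45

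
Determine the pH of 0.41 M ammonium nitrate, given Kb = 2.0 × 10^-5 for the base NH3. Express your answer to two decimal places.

pH = 4.84

NH4+ is the conjugate acid of the weak base NH3.
Ka = Kw/Kb = 1.0×10^-14 / 2.0 × 10^-5 = 5.00 × 10^-10
Ka = x²/(0.41 − x) = 5.00 × 10^-10
Neglecting x in the denominator: x = √(5.00 × 10^-10 × 0.41) = 1.43 × 10^-5 M
(x/C₀ = 0.0035% < 5%, so the approximation holds.)
pH = −log[H+] = −log(1.43 × 10^-5) = 4.84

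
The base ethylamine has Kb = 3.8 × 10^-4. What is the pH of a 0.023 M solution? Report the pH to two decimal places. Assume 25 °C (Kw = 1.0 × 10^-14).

C2H5NH2 + H2O ⇌ C2H5NH3+ + OH-
Kb = x²/(0.023 − x) = 3.8 × 10^-4
Here C₀/Kb ≈ 60.5, so the small-x approximation fails. Use the quadratic:
x = [−0.00038 + √(0.00038² + 3.5e-05)]/2 = 2.77 × 10^-3 M
pOH = −log(2.77 × 10^-3) = 2.56; pH = 14.00 − 2.56 = 11.44

pH = 11.44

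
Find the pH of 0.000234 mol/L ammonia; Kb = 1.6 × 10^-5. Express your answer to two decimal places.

NH3 + H2O ⇌ NH4+ + OH-
Let x = [OH-] at equilibrium. Kb = x²/(0.000234 − x).
Here C₀/Kb ≈ 14.6, so the small-x approximation fails. Use the quadratic:
x = (−Kb + √(Kb² + 4·Kb·C₀))/2 = 5.37 × 10^-5 M
pOH = 4.27, so pH = 14.00 − pOH = 9.73

pH = 9.73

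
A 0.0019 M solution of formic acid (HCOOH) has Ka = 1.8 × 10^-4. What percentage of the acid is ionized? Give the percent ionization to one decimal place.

26.4%

HCOOH ⇌ HCOO- + H+; let x = [H+] at equilibrium.
Solve x² + 0.00018x − 3.42e-07 = 0 → x = 5.02 × 10^-4 M
% ionization = x/C₀ × 100% = 5.02 × 10^-4/0.0019 × 100% = 26.4%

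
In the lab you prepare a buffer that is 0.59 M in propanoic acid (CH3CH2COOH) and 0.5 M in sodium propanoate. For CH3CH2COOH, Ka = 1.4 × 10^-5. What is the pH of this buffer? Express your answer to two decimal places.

pH = 4.78

pKa = −log(1.4 × 10^-5) = 4.854
pH = pKa + log([A⁻]/[HA]) = 4.854 + log(0.5/0.59)
pH = 4.854 + (-0.072) = 4.78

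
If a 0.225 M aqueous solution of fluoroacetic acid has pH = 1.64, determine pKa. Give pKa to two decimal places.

pKa = 2.59

[H+] = 10^(-1.64) = 2.29 × 10^-2 M
At equilibrium [HA] = 0.225 − 2.29 × 10^-2 = 2.02 × 10^-1 M
Ka = [H+][A-]/[HA] = (2.29 × 10^-2)² / 2.02 × 10^-1 = 2.60 × 10^-3
pKa = -log(2.60 × 10^-3) = 2.59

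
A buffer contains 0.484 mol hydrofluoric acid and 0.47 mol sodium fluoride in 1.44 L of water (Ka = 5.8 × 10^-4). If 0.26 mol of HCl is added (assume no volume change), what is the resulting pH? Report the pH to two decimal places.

pH = 2.69

After neutralization: n(HF) = 0.744 mol, n(F-) = 0.21 mol.
pKa = −log(5.8 × 10^-4) = 3.237
pH = pKa + log([A⁻]/[HA]) = 3.237 + log(0.21/0.744) = 3.237 -0.549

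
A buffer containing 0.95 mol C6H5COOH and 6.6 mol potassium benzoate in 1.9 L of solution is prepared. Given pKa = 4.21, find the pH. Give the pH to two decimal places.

Henderson–Hasselbalch: pH = pKa + log([C6H5COO-]/[C6H5COOH]) = 4.21 + log(6.6/0.95)
pH = 4.21 + (+0.842) = 5.05

pH = 5.05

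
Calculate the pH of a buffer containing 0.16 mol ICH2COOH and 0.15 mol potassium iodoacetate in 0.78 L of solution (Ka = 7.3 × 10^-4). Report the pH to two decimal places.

pH = 3.11

pKa = −log(7.3 × 10^-4) = 3.137
Henderson–Hasselbalch: pH = pKa + log([ICH2COO-]/[ICH2COOH]) = 3.137 + log(0.15/0.16)
pH = 3.137 + (-0.028) = 3.11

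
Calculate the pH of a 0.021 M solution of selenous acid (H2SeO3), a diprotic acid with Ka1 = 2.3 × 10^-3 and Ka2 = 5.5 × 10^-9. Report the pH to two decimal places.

Ka1 ≫ Ka2, so treat the first dissociation as the only significant source of H+.
Ka1 = x²/(0.021 − x) = 2.3 × 10^-3
Solving the quadratic: x = (−Ka1 + √(Ka1² + 4·Ka1·C₀))/2 = 5.89 × 10^-3 M
pH = −log(5.89 × 10^-3) = 2.23

pH = 2.23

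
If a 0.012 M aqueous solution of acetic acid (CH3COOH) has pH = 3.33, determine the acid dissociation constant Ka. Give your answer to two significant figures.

[H+] = 10^(-3.33) = 4.68 × 10^-4 M
At equilibrium [HA] = 0.012 − 4.68 × 10^-4 = 1.15 × 10^-2 M
Ka = [H+][A-]/[HA] = (4.68 × 10^-4)² / 1.15 × 10^-2 = 1.9 × 10^-5

Ka = 1.9 × 10^-5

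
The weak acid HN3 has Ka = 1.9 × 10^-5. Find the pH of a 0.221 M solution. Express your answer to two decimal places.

pH = 2.69

HN3 ⇌ N3- + H+
Ka = x²/(0.221 − x) = 1.9 × 10^-5
Assume x ≪ 0.221: x ≈ √(1.9 × 10^-5 × 0.221) = 2.05 × 10^-3 M
pH = −log[H+] = −log(2.05 × 10^-3) = 2.69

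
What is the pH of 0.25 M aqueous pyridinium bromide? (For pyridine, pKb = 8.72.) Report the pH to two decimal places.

C5H5NH+ is the conjugate acid of the weak base C5H5N.
Kb = 10^(−8.72) = 1.91 × 10^-9
Ka = Kw/Kb = 1.0×10^-14 / 1.91 × 10^-9 = 5.24 × 10^-6
From the ICE table, Ka = [H+]²/(0.25 − [H+]) = 5.24 × 10^-6.
Neglecting [H+] in the denominator: [H+] = √(5.24 × 10^-6 × 0.25) = 1.14 × 10^-3 M
Check: 0.46% ionized — well under 5%, approximation valid.
pH = −log(1.14 × 10^-3) = 2.94

pH = 2.94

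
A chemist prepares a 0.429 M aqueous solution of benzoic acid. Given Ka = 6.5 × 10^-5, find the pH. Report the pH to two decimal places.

pH = 2.28

C6H5COOH ⇌ C6H5COO- + H+
From the ICE table, Ka = x²/(0.429 − x) = 6.5 × 10^-5.
Since Ka ≪ C₀, x ≈ √(Ka·C₀) = 5.28 × 10^-3 M.
pH = −log[H+] = −log(5.28 × 10^-3) = 2.28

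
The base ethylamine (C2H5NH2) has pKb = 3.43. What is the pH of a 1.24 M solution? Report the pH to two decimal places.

pH = 12.33

C2H5NH2 + H2O ⇌ C2H5NH3+ + OH-
Kb = 10^(−3.43) = 3.72 × 10^-4
From the ICE table, Kb = x²/(1.24 − x) = 3.72 × 10^-4.
Assume x ≪ 1.24: x ≈ √(3.72 × 10^-4 × 1.24) = 2.15 × 10^-2 M
Check: 1.7% ionized — well under 5%, approximation valid.
pOH = −log(2.15 × 10^-2) = 1.67; pH = 14.00 − 1.67 = 12.33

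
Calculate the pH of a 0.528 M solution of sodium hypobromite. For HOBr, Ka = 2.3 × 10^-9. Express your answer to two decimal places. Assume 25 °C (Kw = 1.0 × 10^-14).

pH = 11.18

OBr- is the conjugate base of the weak acid HOBr.
Kb = Kw/Ka = 1.0×10^-14 / 2.3 × 10^-9 = 4.35 × 10^-6
Let x = [OH-] at equilibrium. Kb = x²/(0.528 − x).
Since Kb ≪ C₀, x ≈ √(Kb·C₀) = 1.52 × 10^-3 M.
Check: 0.29% ionized — well under 5%, approximation valid.
pOH = 2.82, so pH = 14.00 − pOH = 11.18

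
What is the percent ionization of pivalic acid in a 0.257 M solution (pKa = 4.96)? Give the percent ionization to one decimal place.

(CH3)3CCOOH ⇌ (CH3)3CCOO- + H+; let x = [H+] at equilibrium.
Ka = 10^(−4.96) = 1.10 × 10^-5
x ≈ √(Ka·C₀) = √(1.10 × 10^-5 × 0.257) = 1.68 × 10^-3 M
Fraction ionized = 1.68 × 10^-3 / 0.257 = 0.0065 → 0.7%

0.7%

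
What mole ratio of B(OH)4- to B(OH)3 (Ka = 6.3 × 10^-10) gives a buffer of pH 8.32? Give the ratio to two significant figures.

ratio = 0.13

pKa = -log(6.3 × 10^-10) = 9.201
pH = pKa + log(r) ⇒ log(r) = 8.32 − 9.201 = -0.881
r = [B(OH)4-]/[B(OH)3] = 10^(-0.881) = 0.132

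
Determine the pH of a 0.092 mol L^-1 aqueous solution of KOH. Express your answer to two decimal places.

KOH is a strong base; [OH-] = 0.092 M.
pOH = -log(0.092) = 1.04
pH = 14.00 - 1.04 = 12.96

pH = 12.96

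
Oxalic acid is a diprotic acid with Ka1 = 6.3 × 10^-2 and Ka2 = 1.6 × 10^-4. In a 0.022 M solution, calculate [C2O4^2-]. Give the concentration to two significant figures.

First ionization gives [H+] ≈ [HC2O4-] = 1.73 × 10^-2 M.
Second step: Ka2 = [H+][C2O4^2-]/[HC2O4-] ≈ [C2O4^2-] (since [H+] ≈ [HC2O4-]).
So [C2O4^2-] ≈ Ka2.

1.6 × 10^-4 M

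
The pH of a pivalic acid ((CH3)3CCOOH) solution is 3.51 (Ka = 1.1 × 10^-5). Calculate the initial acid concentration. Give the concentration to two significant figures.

[H+] = 10^(-3.51) = 3.09 × 10^-4 M = x
Ka = x²/(C₀ − x) ⇒ C₀ = x + x²/Ka
C₀ = 3.09 × 10^-4 + (3.09 × 10^-4)²/(1.1 × 10^-5) = 8.99 × 10^-3 M

C₀ = 9.0 × 10^-3 M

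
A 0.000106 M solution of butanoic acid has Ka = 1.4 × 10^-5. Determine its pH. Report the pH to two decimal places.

CH3(CH2)2COOH ⇌ CH3(CH2)2COO- + H+
From the ICE table, Ka = [H+]²/(0.000106 − [H+]) = 1.4 × 10^-5.
Here C₀/Ka ≈ 7.57, so the small-[H+] approximation fails. Use the quadratic:
[H+] = [−1.4e-05 + √(1.4e-05² + 5.94e-09)]/2 = 3.22 × 10^-5 M
pH = −log[H+] = −log(3.22 × 10^-5) = 4.49

pH = 4.49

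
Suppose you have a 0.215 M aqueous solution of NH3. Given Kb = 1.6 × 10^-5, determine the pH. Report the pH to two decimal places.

pH = 11.27

NH3 + H2O ⇌ NH4+ + OH-
Let x = [OH-] at equilibrium. Kb = x²/(0.215 − x).
Assume x ≪ 0.215: x ≈ √(1.6 × 10^-5 × 0.215) = 1.85 × 10^-3 M
pOH = −log(1.85 × 10^-3) = 2.73; pH = 14.00 − 2.73 = 11.27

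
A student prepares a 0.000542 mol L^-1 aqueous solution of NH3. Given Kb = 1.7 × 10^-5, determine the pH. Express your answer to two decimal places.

pH = 9.94

NH3 + H2O ⇌ NH4+ + OH-
From the ICE table, Kb = [OH-]²/(0.000542 − [OH-]) = 1.7 × 10^-5.
The 5% rule fails; solving [OH-]² + Kb·[OH-] − Kb·C₀ = 0 exactly:
[OH-] = (−Kb + √(Kb² + 4·Kb·C₀))/2 = 8.79 × 10^-5 M
pOH = −log(8.79 × 10^-5) = 4.06; pH = 14.00 − 4.06 = 9.94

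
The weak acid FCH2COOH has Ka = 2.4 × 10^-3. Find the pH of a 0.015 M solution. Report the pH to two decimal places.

pH = 2.31

FCH2COOH ⇌ FCH2COO- + H+
Let x = [H+] at equilibrium. Ka = x²/(0.015 − x).
The 5% rule fails; solving x² + Ka·x − Ka·C₀ = 0 exactly:
x = [−0.0024 + √(0.0024² + 0.000144)]/2 = 4.92 × 10^-3 M
pH = −log(4.92 × 10^-3) = 2.31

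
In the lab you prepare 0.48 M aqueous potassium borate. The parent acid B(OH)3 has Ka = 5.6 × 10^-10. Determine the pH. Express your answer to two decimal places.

pH = 11.47

B(OH)4- is the conjugate base of the weak acid B(OH)3.
Kb = Kw/Ka = 1.0×10^-14 / 5.6 × 10^-10 = 1.79 × 10^-5
Kb = [OH-]²/(0.48 − [OH-]) = 1.79 × 10^-5
Neglecting [OH-] in the denominator: [OH-] = √(1.79 × 10^-5 × 0.48) = 2.93 × 10^-3 M
([OH-]/C₀ = 0.61% < 5%, so the approximation holds.)
pOH = −log(2.93 × 10^-3) = 2.53; pH = 14.00 − 2.53 = 11.47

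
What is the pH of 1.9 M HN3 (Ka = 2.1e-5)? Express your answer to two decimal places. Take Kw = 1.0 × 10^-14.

pH = 2.20

HN3 ⇌ N3- + H+
Ka = [H+]²/(1.9 − [H+]) = 2.1 × 10^-5
Assume [H+] ≪ 1.9: [H+] ≈ √(2.1 × 10^-5 × 1.9) = 6.32 × 10^-3 M
([H+]/C₀ = 0.33% < 5%, so the approximation holds.)
pH = −log(6.32 × 10^-3) = 2.20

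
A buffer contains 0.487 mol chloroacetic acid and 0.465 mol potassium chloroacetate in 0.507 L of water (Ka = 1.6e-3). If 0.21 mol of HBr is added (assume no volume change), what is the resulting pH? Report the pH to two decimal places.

pH = 2.36

Added H+ converts ClCH2COO- to ClCH2COOH: ClCH2COOH → 0.697 mol, ClCH2COO- → 0.255 mol.
pKa = −log(1.6 × 10^-3) = 2.796
Henderson–Hasselbalch with mole ratio 0.255/0.697: pH = 2.796 + (-0.437)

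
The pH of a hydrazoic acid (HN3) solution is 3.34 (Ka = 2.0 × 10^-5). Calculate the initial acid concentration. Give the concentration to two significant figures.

C₀ = 1.1 × 10^-2 M

[H+] = 10^(-3.34) = 4.57 × 10^-4 M = x
Ka = x²/(C₀ − x) ⇒ C₀ = x + x²/Ka
C₀ = 4.57 × 10^-4 + (4.57 × 10^-4)²/(2.0 × 10^-5) = 1.09 × 10^-2 M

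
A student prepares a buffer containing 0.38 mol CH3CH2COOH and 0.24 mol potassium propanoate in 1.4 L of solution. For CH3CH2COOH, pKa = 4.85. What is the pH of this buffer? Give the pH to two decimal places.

Henderson–Hasselbalch: pH = pKa + log([CH3CH2COO-]/[CH3CH2COOH]) = 4.85 + log(0.24/0.38)
pH = 4.85 + (-0.200) = 4.65

pH = 4.65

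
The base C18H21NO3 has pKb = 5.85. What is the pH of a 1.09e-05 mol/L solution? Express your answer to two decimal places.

pH = 8.52

C18H21NO3 + H2O ⇌ C18H22NO3+ + OH-
Kb = 10^(−5.85) = 1.41 × 10^-6
Kb = x²/(1.09e-05 − x) = 1.41 × 10^-6
x is not negligible relative to C₀; solve x² + 1.41e-06·x − 1.54e-11 = 0.
x = [−1.41e-06 + √(1.41e-06² + 6.15e-11)]/2 = 3.28 × 10^-6 M
pOH = 5.48, so pH = 14.00 − pOH = 8.52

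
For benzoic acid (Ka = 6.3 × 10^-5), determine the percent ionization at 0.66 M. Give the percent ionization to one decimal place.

1.0%

C6H5COOH ⇌ C6H5COO- + H+; let x = [H+] at equilibrium.
x ≈ √(Ka·C₀) = √(6.3 × 10^-5 × 0.66) = 6.45 × 10^-3 M
Fraction ionized = 6.45 × 10^-3 / 0.66 = 0.0098 → 1.0%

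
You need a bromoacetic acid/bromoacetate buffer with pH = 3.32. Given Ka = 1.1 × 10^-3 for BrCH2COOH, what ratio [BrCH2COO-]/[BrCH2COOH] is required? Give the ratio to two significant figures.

pKa = -log(1.1 × 10^-3) = 2.959
pH = pKa + log(r) ⇒ log(r) = 3.32 − 2.959 = +0.361
r = [BrCH2COO-]/[BrCH2COOH] = 10^(+0.361) = 2.3

ratio = 2.3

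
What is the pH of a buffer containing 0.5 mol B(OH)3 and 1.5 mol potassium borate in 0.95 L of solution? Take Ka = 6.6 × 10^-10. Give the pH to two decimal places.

pKa = −log(6.6 × 10^-10) = 9.180
pH = pKa + log([A⁻]/[HA]) = 9.180 + log(1.5/0.5)
pH = 9.180 + (+0.477) = 9.66

pH = 9.66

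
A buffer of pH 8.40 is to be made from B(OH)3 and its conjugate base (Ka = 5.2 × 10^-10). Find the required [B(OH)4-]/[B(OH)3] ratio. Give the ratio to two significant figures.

pKa = -log(5.2 × 10^-10) = 9.284
pH = pKa + log(r) ⇒ log(r) = 8.40 − 9.284 = -0.884
r = [B(OH)4-]/[B(OH)3] = 10^(-0.884) = 0.131

ratio = 0.13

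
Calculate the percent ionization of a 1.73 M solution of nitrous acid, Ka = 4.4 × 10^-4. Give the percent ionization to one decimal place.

1.6%

HNO2 ⇌ NO2- + H+; let x = [H+] at equilibrium.
x ≈ √(Ka·C₀) = √(4.4 × 10^-4 × 1.73) = 2.76 × 10^-2 M
Fraction ionized = 2.76 × 10^-2 / 1.73 = 0.0160 → 1.6%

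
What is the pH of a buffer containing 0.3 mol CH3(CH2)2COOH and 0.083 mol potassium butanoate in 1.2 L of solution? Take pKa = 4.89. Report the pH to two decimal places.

pH = pKa + log([A⁻]/[HA]) = 4.89 + log(0.083/0.3)
pH = 4.89 + (-0.558) = 4.33

pH = 4.33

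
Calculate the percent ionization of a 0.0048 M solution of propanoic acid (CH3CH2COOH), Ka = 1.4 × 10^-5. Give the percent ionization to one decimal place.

5.3%

CH3CH2COOH ⇌ CH3CH2COO- + H+; let x = [H+] at equilibrium.
Ka = x²/(C₀ − x); solving the quadratic gives x = 2.52 × 10^-4 M.
Fraction ionized = 2.52 × 10^-4 / 0.0048 = 0.0525 → 5.3%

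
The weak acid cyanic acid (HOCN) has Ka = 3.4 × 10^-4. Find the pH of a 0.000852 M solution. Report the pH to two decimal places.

HOCN ⇌ OCN- + H+
Let x = [H+] at equilibrium. Ka = x²/(0.000852 − x).
x is not negligible relative to C₀; solve x² + 0.00034·x − 2.9e-07 = 0.
x = [−0.00034 + √(0.00034² + 1.16e-06)]/2 = 3.94 × 10^-4 M
pH = −log[H+] = −log(3.94 × 10^-4) = 3.40

pH = 3.40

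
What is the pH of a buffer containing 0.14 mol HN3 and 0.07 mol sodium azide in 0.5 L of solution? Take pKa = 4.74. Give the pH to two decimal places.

pH = 4.44

pH = pKa + log([A⁻]/[HA]) = 4.74 + log(0.07/0.14)
pH = 4.74 + (-0.301) = 4.44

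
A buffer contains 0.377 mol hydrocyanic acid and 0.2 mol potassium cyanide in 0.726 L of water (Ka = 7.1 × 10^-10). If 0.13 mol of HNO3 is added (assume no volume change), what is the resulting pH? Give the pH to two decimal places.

pH = 8.29

Added H+ converts CN- to HCN: HCN → 0.507 mol, CN- → 0.07 mol.
pKa = −log(7.1 × 10^-10) = 9.149
pH = pKa + log(n_CN-/n_HCN) = 9.149 + log(0.07/0.507) = 9.149 + (-0.860)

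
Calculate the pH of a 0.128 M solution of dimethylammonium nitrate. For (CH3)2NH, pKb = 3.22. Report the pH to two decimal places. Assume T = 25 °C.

pH = 5.84

(CH3)2NH2+ is the conjugate acid of the weak base (CH3)2NH.
Kb = 10^(−3.22) = 6.03 × 10^-4
Ka = Kw/Kb = 1.0×10^-14 / 6.03 × 10^-4 = 1.66 × 10^-11
From the ICE table, Ka = [H+]²/(0.128 − [H+]) = 1.66 × 10^-11.
Since Ka ≪ C₀, [H+] ≈ √(Ka·C₀) = 1.46 × 10^-6 M.
Check: 0.0011% ionized — well under 5%, approximation valid.
pH = −log[H+] = −log(1.46 × 10^-6) = 5.84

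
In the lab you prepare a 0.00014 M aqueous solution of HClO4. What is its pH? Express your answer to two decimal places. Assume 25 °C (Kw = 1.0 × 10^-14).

HClO4 is a strong acid and dissociates completely, so [H+] = 0.00014 M.
pH = -log(0.00014) = 3.85

pH = 3.85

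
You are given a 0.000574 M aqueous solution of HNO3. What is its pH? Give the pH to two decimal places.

pH = 3.24

HNO3 is a strong acid and dissociates completely, so [H+] = 0.000574 M.
pH = -log(0.000574) = 3.24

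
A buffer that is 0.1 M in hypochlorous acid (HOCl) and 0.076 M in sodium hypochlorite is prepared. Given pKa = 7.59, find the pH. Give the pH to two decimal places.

pH = 7.47

Using pH = pKa + log([base]/[acid]) with [base]/[acid] = 0.076/0.1:
pH = 7.59 + (-0.119) = 7.47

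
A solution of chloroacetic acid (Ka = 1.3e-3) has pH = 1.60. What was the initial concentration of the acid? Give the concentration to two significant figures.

[H+] = 10^(-1.60) = 2.51 × 10^-2 M = x
Ka = x²/(C₀ − x) ⇒ C₀ = x + x²/Ka
C₀ = 2.51 × 10^-2 + (2.51 × 10^-2)²/(1.3 × 10^-3) = 5.10 × 10^-1 M

C₀ = 5.1 × 10^-1 M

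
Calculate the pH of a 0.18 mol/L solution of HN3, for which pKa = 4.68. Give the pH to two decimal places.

HN3 ⇌ N3- + H+
Ka = 10^(−4.68) = 2.09 × 10^-5
Let x = [H+] at equilibrium. Ka = x²/(0.18 − x).
Since Ka ≪ C₀, x ≈ √(Ka·C₀) = 1.94 × 10^-3 M.
pH = −log(1.94 × 10^-3) = 2.71

pH = 2.71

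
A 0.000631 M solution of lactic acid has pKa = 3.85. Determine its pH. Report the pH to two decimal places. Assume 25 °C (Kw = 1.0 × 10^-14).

CH3CH(OH)COOH ⇌ CH3CH(OH)COO- + H+
Ka = 10^(−3.85) = 1.41 × 10^-4
Ka = [H+]²/(0.000631 − [H+]) = 1.41 × 10^-4
The 5% rule fails; solving [H+]² + Ka·[H+] − Ka·C₀ = 0 exactly:
[H+] = [−0.000141 + √(0.000141² + 3.56e-07)]/2 = 2.36 × 10^-4 M
pH = −log(2.36 × 10^-4) = 3.63

pH = 3.63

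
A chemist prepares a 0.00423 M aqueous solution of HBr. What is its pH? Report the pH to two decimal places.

HBr is a strong acid and dissociates completely, so [H+] = 0.00423 M.
pH = -log(0.00423) = 2.37

pH = 2.37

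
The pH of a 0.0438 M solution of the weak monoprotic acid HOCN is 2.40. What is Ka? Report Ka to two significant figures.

[H+] = 10^(-2.40) = 3.98 × 10^-3 M
At equilibrium [HA] = 0.0438 − 3.98 × 10^-3 = 3.98 × 10^-2 M
Ka = [H+][A-]/[HA] = (3.98 × 10^-3)² / 3.98 × 10^-2 = 4.0 × 10^-4

Ka = 4.0 × 10^-4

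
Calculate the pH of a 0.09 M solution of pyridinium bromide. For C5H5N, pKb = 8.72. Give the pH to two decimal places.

C5H5NH+ is the conjugate acid of the weak base C5H5N.
Kb = 10^(−8.72) = 1.91 × 10^-9
Ka = Kw/Kb = 1.0×10^-14 / 1.91 × 10^-9 = 5.24 × 10^-6
From the ICE table, Ka = x²/(0.09 − x) = 5.24 × 10^-6.
Neglecting x in the denominator: x = √(5.24 × 10^-6 × 0.09) = 6.87 × 10^-4 M
pH = −log[H+] = −log(6.87 × 10^-4) = 3.16

pH = 3.16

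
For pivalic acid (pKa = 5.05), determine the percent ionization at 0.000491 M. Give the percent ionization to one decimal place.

(CH3)3CCOOH ⇌ (CH3)3CCOO- + H+; let x = [H+] at equilibrium.
Ka = 10^(−5.05) = 8.91 × 10^-6
Solve x² + 8.91e-06x − 4.37e-09 = 0 → x = 6.18 × 10^-5 M
Fraction ionized = 6.18 × 10^-5 / 0.000491 = 0.1259 → 12.6%

12.6%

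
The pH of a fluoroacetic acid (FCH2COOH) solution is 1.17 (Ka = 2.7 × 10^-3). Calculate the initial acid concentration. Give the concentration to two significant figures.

[H+] = 10^(-1.17) = 6.76 × 10^-2 M = x
Ka = x²/(C₀ − x) ⇒ C₀ = x + x²/Ka
C₀ = 6.76 × 10^-2 + (6.76 × 10^-2)²/(2.7 × 10^-3) = 1.76 M

C₀ = 1.8 M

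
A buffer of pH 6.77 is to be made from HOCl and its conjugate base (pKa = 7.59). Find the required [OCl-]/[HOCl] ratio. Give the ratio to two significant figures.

pH = pKa + log(r) ⇒ log(r) = 6.77 − 7.59 = -0.82
r = [OCl-]/[HOCl] = 10^(-0.82) = 0.151

ratio = 0.15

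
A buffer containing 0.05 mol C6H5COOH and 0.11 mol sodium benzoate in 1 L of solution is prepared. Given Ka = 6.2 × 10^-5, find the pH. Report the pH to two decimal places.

pKa = −log(6.2 × 10^-5) = 4.208
Using pH = pKa + log([base]/[acid]) with [base]/[acid] = 0.11/0.05:
pH = 4.208 + (+0.342) = 4.55

pH = 4.55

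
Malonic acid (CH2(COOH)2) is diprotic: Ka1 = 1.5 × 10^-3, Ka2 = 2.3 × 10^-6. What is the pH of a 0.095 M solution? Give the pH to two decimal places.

pH = 1.95

Ka1 ≫ Ka2, so treat the first dissociation as the only significant source of H+.
Ka1 = x²/(0.095 − x) = 1.5 × 10^-3
Solving the quadratic: x = (−Ka1 + √(Ka1² + 4·Ka1·C₀))/2 = 1.12 × 10^-2 M
pH = −log(1.12 × 10^-2) = 1.95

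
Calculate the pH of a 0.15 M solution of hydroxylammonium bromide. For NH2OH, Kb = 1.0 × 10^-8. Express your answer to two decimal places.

pH = 3.41

NH3OH+ is the conjugate acid of the weak base NH2OH.
Ka = Kw/Kb = 1.0×10^-14 / 1.0 × 10^-8 = 1.00 × 10^-6
Ka = [H+]²/(0.15 − [H+]) = 1.00 × 10^-6
Since Ka ≪ C₀, [H+] ≈ √(Ka·C₀) = 3.87 × 10^-4 M.
([H+]/C₀ = 0.26% < 5%, so the approximation holds.)
pH = −log[H+] = −log(3.87 × 10^-4) = 3.41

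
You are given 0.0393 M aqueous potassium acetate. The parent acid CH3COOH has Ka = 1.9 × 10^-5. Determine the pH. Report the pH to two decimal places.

CH3COO- is the conjugate base of the weak acid CH3COOH.
Kb = Kw/Ka = 1.0×10^-14 / 1.9 × 10^-5 = 5.26 × 10^-10
From the ICE table, Kb = [OH-]²/(0.0393 − [OH-]) = 5.26 × 10^-10.
Assume [OH-] ≪ 0.0393: [OH-] ≈ √(5.26 × 10^-10 × 0.0393) = 4.55 × 10^-6 M
([OH-]/C₀ = 0.012% < 5%, so the approximation holds.)
pOH = −log(4.55 × 10^-6) = 5.34; pH = 14.00 − 5.34 = 8.66

pH = 8.66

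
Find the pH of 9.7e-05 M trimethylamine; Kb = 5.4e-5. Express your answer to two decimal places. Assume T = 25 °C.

(CH3)3N + H2O ⇌ (CH3)3NH+ + OH-
Kb = x²/(9.7e-05 − x) = 5.4 × 10^-5
x is not negligible relative to C₀; solve x² + 5.4e-05·x − 5.24e-09 = 0.
x = (−Kb + √(Kb² + 4·Kb·C₀))/2 = 5.02 × 10^-5 M
pOH = 4.30, so pH = 14.00 − pOH = 9.70

pH = 9.70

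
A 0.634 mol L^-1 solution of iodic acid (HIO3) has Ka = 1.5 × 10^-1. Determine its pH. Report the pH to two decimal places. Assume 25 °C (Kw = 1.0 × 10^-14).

HIO3 ⇌ IO3- + H+
From the ICE table, Ka = [H+]²/(0.634 − [H+]) = 1.5 × 10^-1.
[H+] is not negligible relative to C₀; solve [H+]² + 0.15·[H+] − 0.0951 = 0.
[H+] = (−Ka + √(Ka² + 4·Ka·C₀))/2 = 2.42 × 10^-1 M
pH = −log(2.42 × 10^-1) = 0.62

pH = 0.62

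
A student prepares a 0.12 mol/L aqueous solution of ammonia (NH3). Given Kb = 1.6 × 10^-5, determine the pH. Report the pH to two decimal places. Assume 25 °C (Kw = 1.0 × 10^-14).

NH3 + H2O ⇌ NH4+ + OH-
Kb = [OH-]²/(0.12 − [OH-]) = 1.6 × 10^-5
Neglecting [OH-] in the denominator: [OH-] = √(1.6 × 10^-5 × 0.12) = 1.39 × 10^-3 M
pOH = −log(1.39 × 10^-3) = 2.86; pH = 14.00 − 2.86 = 11.14

pH = 11.14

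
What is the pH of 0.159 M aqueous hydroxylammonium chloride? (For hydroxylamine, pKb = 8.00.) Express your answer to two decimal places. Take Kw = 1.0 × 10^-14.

NH3OH+ is the conjugate acid of the weak base NH2OH.
Kb = 10^(−8.00) = 1.00 × 10^-8
Ka = Kw/Kb = 1.0×10^-14 / 1.00 × 10^-8 = 1.00 × 10^-6
Ka = [H+]²/(0.159 − [H+]) = 1.00 × 10^-6
Since Ka ≪ C₀, [H+] ≈ √(Ka·C₀) = 3.99 × 10^-4 M.
([H+]/C₀ = 0.25% < 5%, so the approximation holds.)
pH = −log(3.99 × 10^-4) = 3.40

pH = 3.40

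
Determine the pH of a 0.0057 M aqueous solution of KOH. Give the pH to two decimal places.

pH = 11.76

KOH is a strong base; [OH-] = 0.0057 M.
pOH = -log(0.0057) = 2.24
pH = 14.00 - 2.24 = 11.76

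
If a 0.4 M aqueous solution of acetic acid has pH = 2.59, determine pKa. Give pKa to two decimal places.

pKa = 4.78

[H+] = 10^(-2.59) = 2.57 × 10^-3 M
At equilibrium [HA] = 0.4 − 2.57 × 10^-3 = 3.97 × 10^-1 M
Ka = [H+][A-]/[HA] = (2.57 × 10^-3)² / 3.97 × 10^-1 = 1.66 × 10^-5
pKa = -log(1.66 × 10^-5) = 4.78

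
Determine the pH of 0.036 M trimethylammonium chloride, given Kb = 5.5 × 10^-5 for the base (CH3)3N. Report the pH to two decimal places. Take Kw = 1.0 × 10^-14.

pH = 5.59

(CH3)3NH+ is the conjugate acid of the weak base (CH3)3N.
Ka = Kw/Kb = 1.0×10^-14 / 5.5 × 10^-5 = 1.82 × 10^-10
From the ICE table, Ka = x²/(0.036 − x) = 1.82 × 10^-10.
Assume x ≪ 0.036: x ≈ √(1.82 × 10^-10 × 0.036) = 2.56 × 10^-6 M
pH = −log(2.56 × 10^-6) = 5.59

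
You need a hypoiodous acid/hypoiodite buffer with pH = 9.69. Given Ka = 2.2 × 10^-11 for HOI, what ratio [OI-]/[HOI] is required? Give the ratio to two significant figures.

ratio = 0.11

pKa = -log(2.2 × 10^-11) = 10.658
pH = pKa + log(r) ⇒ log(r) = 9.69 − 10.658 = -0.968
r = [OI-]/[HOI] = 10^(-0.968) = 0.108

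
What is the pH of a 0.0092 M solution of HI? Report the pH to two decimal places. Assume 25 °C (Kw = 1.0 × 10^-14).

pH = 2.04

HI is a strong acid and dissociates completely, so [H+] = 0.0092 M.
pH = -log(0.0092) = 2.04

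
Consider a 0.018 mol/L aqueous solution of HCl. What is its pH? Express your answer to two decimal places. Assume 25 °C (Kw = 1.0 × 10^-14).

HCl is a strong acid and dissociates completely, so [H+] = 0.018 M.
pH = -log(0.018) = 1.74

pH = 1.74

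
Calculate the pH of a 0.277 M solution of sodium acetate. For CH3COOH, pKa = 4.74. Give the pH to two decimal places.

CH3COO- is the conjugate base of the weak acid CH3COOH.
Ka = 10^(−4.74) = 1.82 × 10^-5
Kb = Kw/Ka = 1.0×10^-14 / 1.82 × 10^-5 = 5.49 × 10^-10
Kb = x²/(0.277 − x) = 5.49 × 10^-10
Since Kb ≪ C₀, x ≈ √(Kb·C₀) = 1.23 × 10^-5 M.
(x/C₀ = 0.0045% < 5%, so the approximation holds.)
pOH = −log(1.23 × 10^-5) = 4.91; pH = 14.00 − 4.91 = 9.09

pH = 9.09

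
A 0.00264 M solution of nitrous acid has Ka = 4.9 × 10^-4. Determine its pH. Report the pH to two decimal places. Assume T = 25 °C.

HNO2 ⇌ NO2- + H+
From the ICE table, Ka = [H+]²/(0.00264 − [H+]) = 4.9 × 10^-4.
[H+] is not negligible relative to C₀; solve [H+]² + 0.00049·[H+] − 1.29e-06 = 0.
[H+] = [−0.00049 + √(0.00049² + 5.17e-06)]/2 = 9.18 × 10^-4 M
pH = −log[H+] = −log(9.18 × 10^-4) = 3.04

pH = 3.04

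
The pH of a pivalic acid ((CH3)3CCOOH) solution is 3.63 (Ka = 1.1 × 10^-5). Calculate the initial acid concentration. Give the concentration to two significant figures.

C₀ = 5.2 × 10^-3 M

[H+] = 10^(-3.63) = 2.34 × 10^-4 M = x
Ka = x²/(C₀ − x) ⇒ C₀ = x + x²/Ka
C₀ = 2.34 × 10^-4 + (2.34 × 10^-4)²/(1.1 × 10^-5) = 5.21 × 10^-3 M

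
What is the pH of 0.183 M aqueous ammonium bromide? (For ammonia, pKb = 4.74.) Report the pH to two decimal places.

NH4+ is the conjugate acid of the weak base NH3.
Kb = 10^(−4.74) = 1.82 × 10^-5
Ka = Kw/Kb = 1.0×10^-14 / 1.82 × 10^-5 = 5.49 × 10^-10
Ka = [H+]²/(0.183 − [H+]) = 5.49 × 10^-10
Neglecting [H+] in the denominator: [H+] = √(5.49 × 10^-10 × 0.183) = 1.00 × 10^-5 M
Check: 0.0055% ionized — well under 5%, approximation valid.
pH = −log[H+] = −log(1.00 × 10^-5) = 5.00

pH = 5.00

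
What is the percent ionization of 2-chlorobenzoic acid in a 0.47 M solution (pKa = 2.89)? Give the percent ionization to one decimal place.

5.1%

ClC6H4COOH ⇌ ClC6H4COO- + H+; let x = [H+] at equilibrium.
Ka = 10^(−2.89) = 1.29 × 10^-3
Solve x² + 0.00129x − 0.000606 = 0 → x = 2.40 × 10^-2 M
% ionization = x/C₀ × 100% = 2.40 × 10^-2/0.47 × 100% = 5.1%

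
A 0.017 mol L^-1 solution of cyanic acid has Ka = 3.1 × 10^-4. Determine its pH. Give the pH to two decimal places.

pH = 2.67

HOCN ⇌ OCN- + H+
From the ICE table, Ka = [H+]²/(0.017 − [H+]) = 3.1 × 10^-4.
The 5% rule fails; solving [H+]² + Ka·[H+] − Ka·C₀ = 0 exactly:
[H+] = (−Ka + √(Ka² + 4·Ka·C₀))/2 = 2.15 × 10^-3 M
pH = −log(2.15 × 10^-3) = 2.67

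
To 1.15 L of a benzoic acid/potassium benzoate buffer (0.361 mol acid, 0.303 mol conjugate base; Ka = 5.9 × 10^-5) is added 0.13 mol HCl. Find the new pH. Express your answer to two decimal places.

pH = 3.78

Added H+ converts C6H5COO- to C6H5COOH: C6H5COOH → 0.491 mol, C6H5COO- → 0.173 mol.
pKa = −log(5.9 × 10^-5) = 4.229
pH = pKa + log([A⁻]/[HA]) = 4.229 + log(0.173/0.491) = 4.229 -0.453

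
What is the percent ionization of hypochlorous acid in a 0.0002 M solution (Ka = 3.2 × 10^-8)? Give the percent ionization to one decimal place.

1.3%

HOCl ⇌ OCl- + H+; let x = [H+] at equilibrium.
x ≈ √(Ka·C₀) = √(3.2 × 10^-8 × 0.0002) = 2.53 × 10^-6 M
% ionization = x/C₀ × 100% = 2.53 × 10^-6/0.0002 × 100% = 1.3%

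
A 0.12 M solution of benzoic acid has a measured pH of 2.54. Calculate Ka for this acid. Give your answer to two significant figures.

[H+] = 10^(-2.54) = 2.88 × 10^-3 M
At equilibrium [HA] = 0.12 − 2.88 × 10^-3 = 1.17 × 10^-1 M
Ka = [H+][A-]/[HA] = (2.88 × 10^-3)² / 1.17 × 10^-1 = 7.1 × 10^-5

Ka = 7.1 × 10^-5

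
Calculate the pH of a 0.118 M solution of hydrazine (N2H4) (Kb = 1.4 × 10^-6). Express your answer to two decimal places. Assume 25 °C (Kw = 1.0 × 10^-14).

N2H4 + H2O ⇌ N2H5+ + OH-
Kb = [OH-]²/(0.118 − [OH-]) = 1.4 × 10^-6
Assume [OH-] ≪ 0.118: [OH-] ≈ √(1.4 × 10^-6 × 0.118) = 4.06 × 10^-4 M
([OH-]/C₀ = 0.34% < 5%, so the approximation holds.)
pOH = −log(4.06 × 10^-4) = 3.39; pH = 14.00 − 3.39 = 10.61

pH = 10.61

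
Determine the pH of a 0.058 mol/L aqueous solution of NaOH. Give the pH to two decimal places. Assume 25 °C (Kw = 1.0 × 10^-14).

pH = 12.76

NaOH is a strong base; [OH-] = 0.058 M.
pOH = -log(0.058) = 1.24
pH = 14.00 - 1.24 = 12.76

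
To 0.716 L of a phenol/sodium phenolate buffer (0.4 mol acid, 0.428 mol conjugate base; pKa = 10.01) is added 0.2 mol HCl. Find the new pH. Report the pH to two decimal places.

pH = 9.59

After neutralization: n(C6H5OH) = 0.6 mol, n(C6H5O-) = 0.228 mol.
pH = pKa + log([A⁻]/[HA]) = 10.01 + log(0.228/0.6) = 10.01 -0.420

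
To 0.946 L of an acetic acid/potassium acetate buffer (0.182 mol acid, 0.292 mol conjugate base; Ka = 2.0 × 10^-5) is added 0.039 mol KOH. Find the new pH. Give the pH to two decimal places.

pH = 5.06

OH- converts CH3COOH to CH3COO-: CH3COOH → 0.143 mol, CH3COO- → 0.331 mol.
pKa = −log(2.0 × 10^-5) = 4.699
Henderson–Hasselbalch with mole ratio 0.331/0.143: pH = 4.699 + (+0.364)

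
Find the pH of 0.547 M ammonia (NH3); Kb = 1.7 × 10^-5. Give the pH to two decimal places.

NH3 + H2O ⇌ NH4+ + OH-
From the ICE table, Kb = [OH-]²/(0.547 − [OH-]) = 1.7 × 10^-5.
Since Kb ≪ C₀, [OH-] ≈ √(Kb·C₀) = 3.05 × 10^-3 M.
Check: 0.56% ionized — well under 5%, approximation valid.
pOH = −log(3.05 × 10^-3) = 2.52; pH = 14.00 − 2.52 = 11.48

pH = 11.48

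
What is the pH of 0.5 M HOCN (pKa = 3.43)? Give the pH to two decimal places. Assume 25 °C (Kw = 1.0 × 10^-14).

HOCN ⇌ OCN- + H+
Ka = 10^(−3.43) = 3.72 × 10^-4
From the ICE table, Ka = [H+]²/(0.5 − [H+]) = 3.72 × 10^-4.
Since Ka ≪ C₀, [H+] ≈ √(Ka·C₀) = 1.36 × 10^-2 M.
([H+]/C₀ = 2.7% < 5%, so the approximation holds.)
pH = −log(1.36 × 10^-2) = 1.87

pH = 1.87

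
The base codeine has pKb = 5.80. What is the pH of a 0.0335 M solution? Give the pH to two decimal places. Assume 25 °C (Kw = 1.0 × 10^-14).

C18H21NO3 + H2O ⇌ C18H22NO3+ + OH-
Kb = 10^(−5.80) = 1.58 × 10^-6
Kb = [OH-]²/(0.0335 − [OH-]) = 1.58 × 10^-6
Assume [OH-] ≪ 0.0335: [OH-] ≈ √(1.58 × 10^-6 × 0.0335) = 2.30 × 10^-4 M
pOH = 3.64, so pH = 14.00 − pOH = 10.36

pH = 10.36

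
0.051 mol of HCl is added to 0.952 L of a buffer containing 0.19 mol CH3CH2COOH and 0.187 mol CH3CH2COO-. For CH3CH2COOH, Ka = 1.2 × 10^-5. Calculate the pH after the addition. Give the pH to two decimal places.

pH = 4.67

Added H+ converts CH3CH2COO- to CH3CH2COOH: CH3CH2COOH → 0.241 mol, CH3CH2COO- → 0.136 mol.
pKa = −log(1.2 × 10^-5) = 4.921
pH = pKa + log([A⁻]/[HA]) = 4.921 + log(0.136/0.241) = 4.921 -0.248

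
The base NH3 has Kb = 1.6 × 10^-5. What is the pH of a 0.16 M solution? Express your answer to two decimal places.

pH = 11.20

NH3 + H2O ⇌ NH4+ + OH-
Kb = x²/(0.16 − x) = 1.6 × 10^-5
Since Kb ≪ C₀, x ≈ √(Kb·C₀) = 1.60 × 10^-3 M.
(x/C₀ = 1% < 5%, so the approximation holds.)
pOH = 2.80, so pH = 14.00 − pOH = 11.20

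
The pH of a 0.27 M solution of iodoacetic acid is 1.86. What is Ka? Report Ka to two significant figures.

Ka = 7.4 × 10^-4

[H+] = 10^(-1.86) = 1.38 × 10^-2 M
At equilibrium [HA] = 0.27 − 1.38 × 10^-2 = 2.56 × 10^-1 M
Ka = [H+][A-]/[HA] = (1.38 × 10^-2)² / 2.56 × 10^-1 = 7.4 × 10^-4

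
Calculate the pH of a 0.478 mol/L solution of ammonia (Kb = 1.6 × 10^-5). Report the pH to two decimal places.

NH3 + H2O ⇌ NH4+ + OH-
From the ICE table, Kb = x²/(0.478 − x) = 1.6 × 10^-5.
Neglecting x in the denominator: x = √(1.6 × 10^-5 × 0.478) = 2.77 × 10^-3 M
pOH = −log(2.77 × 10^-3) = 2.56; pH = 14.00 − 2.56 = 11.44

pH = 11.44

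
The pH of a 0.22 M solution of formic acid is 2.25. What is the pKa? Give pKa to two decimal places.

pKa = 3.83

[H+] = 10^(-2.25) = 5.62 × 10^-3 M
At equilibrium [HA] = 0.22 − 5.62 × 10^-3 = 2.14 × 10^-1 M
Ka = [H+][A-]/[HA] = (5.62 × 10^-3)² / 2.14 × 10^-1 = 1.48 × 10^-4
pKa = -log(1.48 × 10^-4) = 3.83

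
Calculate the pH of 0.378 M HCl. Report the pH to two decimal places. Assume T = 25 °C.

HCl is a strong acid and dissociates completely, so [H+] = 0.378 M.
pH = -log(0.378) = 0.42

pH = 0.42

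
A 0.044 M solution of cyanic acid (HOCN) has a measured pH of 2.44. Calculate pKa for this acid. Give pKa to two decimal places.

pKa = 3.49

[H+] = 10^(-2.44) = 3.63 × 10^-3 M
At equilibrium [HA] = 0.044 − 3.63 × 10^-3 = 4.04 × 10^-2 M
Ka = [H+][A-]/[HA] = (3.63 × 10^-3)² / 4.04 × 10^-2 = 3.26 × 10^-4
pKa = -log(3.26 × 10^-4) = 3.49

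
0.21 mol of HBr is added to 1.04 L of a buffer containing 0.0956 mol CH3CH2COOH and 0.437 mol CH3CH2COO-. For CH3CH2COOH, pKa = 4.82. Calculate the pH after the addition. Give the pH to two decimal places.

Added H+ converts CH3CH2COO- to CH3CH2COOH: CH3CH2COOH → 0.306 mol, CH3CH2COO- → 0.227 mol.
pH = pKa + log([A⁻]/[HA]) = 4.82 + log(0.227/0.306) = 4.82 -0.130

pH = 4.69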